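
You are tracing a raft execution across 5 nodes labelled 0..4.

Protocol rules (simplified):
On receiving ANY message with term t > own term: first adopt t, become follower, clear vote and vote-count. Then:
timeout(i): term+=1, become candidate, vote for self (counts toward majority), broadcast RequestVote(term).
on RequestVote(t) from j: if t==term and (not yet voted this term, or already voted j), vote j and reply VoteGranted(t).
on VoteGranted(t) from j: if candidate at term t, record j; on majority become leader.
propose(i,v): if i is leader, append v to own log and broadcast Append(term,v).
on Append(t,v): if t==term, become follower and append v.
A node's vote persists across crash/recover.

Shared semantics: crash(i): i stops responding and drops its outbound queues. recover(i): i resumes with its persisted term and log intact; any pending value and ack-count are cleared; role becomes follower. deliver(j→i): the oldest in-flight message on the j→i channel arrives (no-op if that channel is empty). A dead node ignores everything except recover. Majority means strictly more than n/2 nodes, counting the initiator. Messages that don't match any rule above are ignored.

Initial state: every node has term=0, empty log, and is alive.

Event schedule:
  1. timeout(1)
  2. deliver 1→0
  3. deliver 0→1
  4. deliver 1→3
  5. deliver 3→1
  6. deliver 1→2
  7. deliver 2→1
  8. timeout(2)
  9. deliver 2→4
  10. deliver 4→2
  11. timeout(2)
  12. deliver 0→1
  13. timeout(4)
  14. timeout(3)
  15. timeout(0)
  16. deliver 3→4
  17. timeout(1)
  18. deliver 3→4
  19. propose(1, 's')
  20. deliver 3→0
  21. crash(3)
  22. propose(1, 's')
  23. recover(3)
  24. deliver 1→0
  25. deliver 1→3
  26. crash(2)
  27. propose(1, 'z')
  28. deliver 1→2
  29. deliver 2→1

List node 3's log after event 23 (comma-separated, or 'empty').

[1] timeout(1) → N1(cand t1 [-])
[2] deliver 1→0 → N0(foll t1 [-])
[3] deliver 0→1 → ∅
[4] deliver 1→3 → N3(foll t1 [-])
[5] deliver 3→1 → N1(lead t1 [-])
[6] deliver 1→2 → N2(foll t1 [-])
[7] deliver 2→1 → ∅
[8] timeout(2) → N2(cand t2 [-])
[9] deliver 2→4 → N4(foll t2 [-])
[10] deliver 4→2 → ∅
[11] timeout(2) → N2(cand t3 [-])
[12] deliver 0→1 → ∅
[13] timeout(4) → N4(cand t3 [-])
[14] timeout(3) → N3(cand t2 [-])
[15] timeout(0) → N0(cand t2 [-])
[16] deliver 3→4 → ∅
[17] timeout(1) → N1(cand t2 [-])
[18] deliver 3→4 → ∅
[19] propose(1,'s') → ∅
[20] deliver 3→0 → ∅
[21] crash(3) → N3(✗cand t2 [-])
[22] propose(1,'s') → ∅
[23] recover(3) → N3(foll t2 [-])

empty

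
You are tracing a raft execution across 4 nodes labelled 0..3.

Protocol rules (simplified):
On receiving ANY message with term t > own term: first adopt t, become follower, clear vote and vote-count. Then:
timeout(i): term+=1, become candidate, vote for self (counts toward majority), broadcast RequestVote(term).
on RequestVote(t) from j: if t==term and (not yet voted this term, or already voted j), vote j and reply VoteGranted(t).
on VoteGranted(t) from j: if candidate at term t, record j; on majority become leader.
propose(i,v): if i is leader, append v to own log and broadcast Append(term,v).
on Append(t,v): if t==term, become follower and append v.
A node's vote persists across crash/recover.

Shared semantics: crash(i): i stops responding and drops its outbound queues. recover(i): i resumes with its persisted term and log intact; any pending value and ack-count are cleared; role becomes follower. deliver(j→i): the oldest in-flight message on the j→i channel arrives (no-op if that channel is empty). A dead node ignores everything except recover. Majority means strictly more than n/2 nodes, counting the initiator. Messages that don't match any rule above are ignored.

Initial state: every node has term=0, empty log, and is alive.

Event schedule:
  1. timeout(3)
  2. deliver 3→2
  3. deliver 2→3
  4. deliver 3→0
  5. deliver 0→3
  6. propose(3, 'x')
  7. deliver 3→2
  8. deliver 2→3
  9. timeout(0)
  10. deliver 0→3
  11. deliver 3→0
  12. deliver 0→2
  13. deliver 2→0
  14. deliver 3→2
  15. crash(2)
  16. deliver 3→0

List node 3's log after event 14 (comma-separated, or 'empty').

x

[1] timeout(3) → N3(cand t1 [-])
[2] deliver 3→2 → N2(foll t1 [-])
[3] deliver 2→3 → ∅
[4] deliver 3→0 → N0(foll t1 [-])
[5] deliver 0→3 → N3(lead t1 [-])
[6] propose(3,'x') → N3(lead t1 [x])
[7] deliver 3→2 → N2(foll t1 [x])
[8] deliver 2→3 → ∅
[9] timeout(0) → N0(cand t2 [-])
[10] deliver 0→3 → N3(foll t2 [x])
[11] deliver 3→0 → ∅
[12] deliver 0→2 → N2(foll t2 [x])
[13] deliver 2→0 → ∅
[14] deliver 3→2 → ∅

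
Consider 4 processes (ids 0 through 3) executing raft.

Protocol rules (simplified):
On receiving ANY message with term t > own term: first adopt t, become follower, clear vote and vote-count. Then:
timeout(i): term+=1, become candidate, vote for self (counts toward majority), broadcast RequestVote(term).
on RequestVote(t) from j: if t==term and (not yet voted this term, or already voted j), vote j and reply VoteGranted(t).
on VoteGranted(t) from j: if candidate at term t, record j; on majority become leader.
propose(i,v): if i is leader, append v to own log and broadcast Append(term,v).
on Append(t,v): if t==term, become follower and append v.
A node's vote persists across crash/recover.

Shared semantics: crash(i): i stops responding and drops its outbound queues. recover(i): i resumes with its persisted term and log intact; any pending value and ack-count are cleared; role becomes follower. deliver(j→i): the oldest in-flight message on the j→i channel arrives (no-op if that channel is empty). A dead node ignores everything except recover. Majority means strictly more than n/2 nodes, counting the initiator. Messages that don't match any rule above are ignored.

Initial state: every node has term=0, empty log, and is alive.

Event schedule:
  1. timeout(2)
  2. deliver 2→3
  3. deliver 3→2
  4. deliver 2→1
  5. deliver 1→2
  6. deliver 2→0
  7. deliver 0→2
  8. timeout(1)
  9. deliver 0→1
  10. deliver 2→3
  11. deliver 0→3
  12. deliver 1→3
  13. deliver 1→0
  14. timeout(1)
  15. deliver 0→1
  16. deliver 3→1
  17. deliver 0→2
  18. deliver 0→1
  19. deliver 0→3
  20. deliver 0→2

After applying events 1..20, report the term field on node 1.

3

[1] timeout(2) → N2(cand t1 [-])
[2] deliver 2→3 → N3(foll t1 [-])
[3] deliver 3→2 → ∅
[4] deliver 2→1 → N1(foll t1 [-])
[5] deliver 1→2 → N2(lead t1 [-])
[6] deliver 2→0 → N0(foll t1 [-])
[7] deliver 0→2 → ∅
[8] timeout(1) → N1(cand t2 [-])
[9] deliver 0→1 → ∅
[10] deliver 2→3 → ∅
[11] deliver 0→3 → ∅
[12] deliver 1→3 → N3(foll t2 [-])
[13] deliver 1→0 → N0(foll t2 [-])
[14] timeout(1) → N1(cand t3 [-])
[15] deliver 0→1 → ∅
[16] deliver 3→1 → ∅
[17] deliver 0→2 → ∅
[18] deliver 0→1 → ∅
[19] deliver 0→3 → ∅
[20] deliver 0→2 → ∅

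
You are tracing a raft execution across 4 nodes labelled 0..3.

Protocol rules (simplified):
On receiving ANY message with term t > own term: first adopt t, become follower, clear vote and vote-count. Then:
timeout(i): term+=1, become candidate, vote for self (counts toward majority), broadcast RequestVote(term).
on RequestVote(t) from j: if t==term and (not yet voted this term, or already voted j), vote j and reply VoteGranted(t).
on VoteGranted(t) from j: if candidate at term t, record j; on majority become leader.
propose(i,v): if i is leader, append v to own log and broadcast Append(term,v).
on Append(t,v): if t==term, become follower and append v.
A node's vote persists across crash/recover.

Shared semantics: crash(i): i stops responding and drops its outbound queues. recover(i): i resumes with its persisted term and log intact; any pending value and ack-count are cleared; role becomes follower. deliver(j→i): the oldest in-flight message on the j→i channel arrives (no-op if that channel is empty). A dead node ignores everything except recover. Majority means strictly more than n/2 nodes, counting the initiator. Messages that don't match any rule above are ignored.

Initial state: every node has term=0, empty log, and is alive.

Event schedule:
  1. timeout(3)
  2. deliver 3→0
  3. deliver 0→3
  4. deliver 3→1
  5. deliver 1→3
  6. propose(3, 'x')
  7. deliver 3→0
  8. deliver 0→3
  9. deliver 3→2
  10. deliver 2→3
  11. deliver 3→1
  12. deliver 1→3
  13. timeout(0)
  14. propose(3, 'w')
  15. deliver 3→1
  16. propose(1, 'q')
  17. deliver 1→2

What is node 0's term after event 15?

2

e1 timeout(3): 3[cand,t=1,-]
e2 deliver 3→0: 0[foll,t=1,-]
e3 deliver 0→3: ·
e4 deliver 3→1: 1[foll,t=1,-]
e5 deliver 1→3: 3[lead,t=1,-]
e6 propose(3,'x'): 3[lead,t=1,x]
e7 deliver 3→0: 0[foll,t=1,x]
e8 deliver 0→3: ·
e9 deliver 3→2: 2[foll,t=1,-]
e10 deliver 2→3: ·
e11 deliver 3→1: 1[foll,t=1,x]
e12 deliver 1→3: ·
e13 timeout(0): 0[cand,t=2,x]
e14 propose(3,'w'): 3[lead,t=1,x,w]
e15 deliver 3→1: 1[foll,t=1,x,w]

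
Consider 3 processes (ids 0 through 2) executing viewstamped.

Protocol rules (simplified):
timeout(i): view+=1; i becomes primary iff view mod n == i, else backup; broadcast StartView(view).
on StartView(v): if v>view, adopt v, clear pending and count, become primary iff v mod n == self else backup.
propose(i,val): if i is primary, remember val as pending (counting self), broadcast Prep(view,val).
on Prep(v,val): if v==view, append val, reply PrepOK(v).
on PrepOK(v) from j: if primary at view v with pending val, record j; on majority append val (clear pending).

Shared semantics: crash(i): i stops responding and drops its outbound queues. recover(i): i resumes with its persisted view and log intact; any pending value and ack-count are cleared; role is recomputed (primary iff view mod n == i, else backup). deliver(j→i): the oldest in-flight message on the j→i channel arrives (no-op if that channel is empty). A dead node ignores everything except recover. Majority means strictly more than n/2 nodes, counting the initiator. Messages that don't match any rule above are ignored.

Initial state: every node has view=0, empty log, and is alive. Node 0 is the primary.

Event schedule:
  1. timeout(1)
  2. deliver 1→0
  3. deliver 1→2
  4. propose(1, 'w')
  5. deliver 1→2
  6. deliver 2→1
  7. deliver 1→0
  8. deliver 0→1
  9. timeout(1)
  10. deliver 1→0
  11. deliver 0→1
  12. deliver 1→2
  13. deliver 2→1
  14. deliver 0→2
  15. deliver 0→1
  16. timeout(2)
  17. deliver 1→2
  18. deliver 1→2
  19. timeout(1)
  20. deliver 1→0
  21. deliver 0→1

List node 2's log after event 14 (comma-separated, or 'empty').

w

[1] timeout(1) → N1(prim v1 [-])
[2] deliver 1→0 → N0(back v1 [-])
[3] deliver 1→2 → N2(back v1 [-])
[4] propose(1,'w') → ∅
[5] deliver 1→2 → N2(back v1 [w])
[6] deliver 2→1 → N1(prim v1 [w])
[7] deliver 1→0 → N0(back v1 [w])
[8] deliver 0→1 → ∅
[9] timeout(1) → N1(back v2 [w])
[10] deliver 1→0 → N0(back v2 [w])
[11] deliver 0→1 → ∅
[12] deliver 1→2 → N2(prim v2 [w])
[13] deliver 2→1 → ∅
[14] deliver 0→2 → ∅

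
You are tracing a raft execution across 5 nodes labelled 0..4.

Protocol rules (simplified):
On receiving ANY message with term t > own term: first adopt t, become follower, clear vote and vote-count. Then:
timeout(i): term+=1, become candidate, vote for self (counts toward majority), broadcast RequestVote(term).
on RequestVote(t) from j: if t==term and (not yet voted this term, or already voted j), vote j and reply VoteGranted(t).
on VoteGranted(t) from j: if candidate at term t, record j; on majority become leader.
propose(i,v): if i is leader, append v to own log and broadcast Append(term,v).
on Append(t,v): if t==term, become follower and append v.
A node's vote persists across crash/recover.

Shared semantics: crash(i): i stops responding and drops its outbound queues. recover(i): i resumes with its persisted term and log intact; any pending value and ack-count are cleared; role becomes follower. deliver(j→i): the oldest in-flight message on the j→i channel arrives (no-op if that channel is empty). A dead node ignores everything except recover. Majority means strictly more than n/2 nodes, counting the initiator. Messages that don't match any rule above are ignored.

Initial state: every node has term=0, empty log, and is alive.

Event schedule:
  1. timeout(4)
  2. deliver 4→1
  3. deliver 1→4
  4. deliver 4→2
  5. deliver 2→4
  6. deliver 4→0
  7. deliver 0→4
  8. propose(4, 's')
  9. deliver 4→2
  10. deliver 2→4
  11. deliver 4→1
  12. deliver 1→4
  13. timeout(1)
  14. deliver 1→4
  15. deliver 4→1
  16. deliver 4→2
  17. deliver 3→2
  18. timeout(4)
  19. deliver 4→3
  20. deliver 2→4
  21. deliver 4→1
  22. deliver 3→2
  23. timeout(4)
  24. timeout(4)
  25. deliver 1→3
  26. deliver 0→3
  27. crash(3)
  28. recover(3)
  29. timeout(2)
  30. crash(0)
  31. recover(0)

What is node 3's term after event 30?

2

1. timeout(4):  <4:cand t1 ->
2. deliver 4→1:  <1:foll t1 ->
3. deliver 1→4:  nop
4. deliver 4→2:  <2:foll t1 ->
5. deliver 2→4:  <4:lead t1 ->
6. deliver 4→0:  <0:foll t1 ->
7. deliver 0→4:  nop
8. propose(4,'s'):  <4:lead t1 s>
9. deliver 4→2:  <2:foll t1 s>
10. deliver 2→4:  nop
11. deliver 4→1:  <1:foll t1 s>
12. deliver 1→4:  nop
13. timeout(1):  <1:cand t2 s>
14. deliver 1→4:  <4:foll t2 s>
15. deliver 4→1:  nop
16. deliver 4→2:  nop
17. deliver 3→2:  nop
18. timeout(4):  <4:cand t3 s>
19. deliver 4→3:  <3:foll t1 ->
20. deliver 2→4:  nop
21. deliver 4→1:  <1:foll t3 s>
22. deliver 3→2:  nop
23. timeout(4):  <4:cand t4 s>
24. timeout(4):  <4:cand t5 s>
25. deliver 1→3:  <3:foll t2 ->
26. deliver 0→3:  nop
27. crash(3):  <3:✗foll t2 ->
28. recover(3):  <3:foll t2 ->
29. timeout(2):  <2:cand t2 s>
30. crash(0):  <0:✗foll t1 ->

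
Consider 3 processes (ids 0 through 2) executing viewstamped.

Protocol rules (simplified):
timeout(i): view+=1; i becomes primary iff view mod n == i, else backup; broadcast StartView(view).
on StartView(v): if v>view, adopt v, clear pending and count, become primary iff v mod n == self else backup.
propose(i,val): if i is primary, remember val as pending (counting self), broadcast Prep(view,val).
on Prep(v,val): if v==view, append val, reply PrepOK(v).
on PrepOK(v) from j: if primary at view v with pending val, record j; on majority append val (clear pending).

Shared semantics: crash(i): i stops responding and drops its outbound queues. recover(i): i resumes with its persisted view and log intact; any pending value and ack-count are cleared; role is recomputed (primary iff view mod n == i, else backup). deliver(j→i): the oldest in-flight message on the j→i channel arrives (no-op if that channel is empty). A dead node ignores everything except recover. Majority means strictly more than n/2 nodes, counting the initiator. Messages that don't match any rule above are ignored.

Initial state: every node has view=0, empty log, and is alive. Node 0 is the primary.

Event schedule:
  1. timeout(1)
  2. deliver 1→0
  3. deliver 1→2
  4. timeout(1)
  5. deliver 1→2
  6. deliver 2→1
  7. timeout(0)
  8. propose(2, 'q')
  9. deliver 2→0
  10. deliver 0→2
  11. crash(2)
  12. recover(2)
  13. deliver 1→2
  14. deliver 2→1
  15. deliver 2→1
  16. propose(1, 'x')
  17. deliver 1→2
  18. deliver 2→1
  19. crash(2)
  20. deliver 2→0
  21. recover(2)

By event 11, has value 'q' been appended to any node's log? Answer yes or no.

yes

step 1 timeout(1): 1={prim,v=1,log=-}
step 2 deliver 1→0: 0={back,v=1,log=-}
step 3 deliver 1→2: 2={back,v=1,log=-}
step 4 timeout(1): 1={back,v=2,log=-}
step 5 deliver 1→2: 2={prim,v=2,log=-}
step 6 deliver 2→1: —
step 7 timeout(0): 0={back,v=2,log=-}
step 8 propose(2,'q'): —
step 9 deliver 2→0: 0={back,v=2,log=q}
step 10 deliver 0→2: —
step 11 crash(2): 2={✗prim,v=2,log=-}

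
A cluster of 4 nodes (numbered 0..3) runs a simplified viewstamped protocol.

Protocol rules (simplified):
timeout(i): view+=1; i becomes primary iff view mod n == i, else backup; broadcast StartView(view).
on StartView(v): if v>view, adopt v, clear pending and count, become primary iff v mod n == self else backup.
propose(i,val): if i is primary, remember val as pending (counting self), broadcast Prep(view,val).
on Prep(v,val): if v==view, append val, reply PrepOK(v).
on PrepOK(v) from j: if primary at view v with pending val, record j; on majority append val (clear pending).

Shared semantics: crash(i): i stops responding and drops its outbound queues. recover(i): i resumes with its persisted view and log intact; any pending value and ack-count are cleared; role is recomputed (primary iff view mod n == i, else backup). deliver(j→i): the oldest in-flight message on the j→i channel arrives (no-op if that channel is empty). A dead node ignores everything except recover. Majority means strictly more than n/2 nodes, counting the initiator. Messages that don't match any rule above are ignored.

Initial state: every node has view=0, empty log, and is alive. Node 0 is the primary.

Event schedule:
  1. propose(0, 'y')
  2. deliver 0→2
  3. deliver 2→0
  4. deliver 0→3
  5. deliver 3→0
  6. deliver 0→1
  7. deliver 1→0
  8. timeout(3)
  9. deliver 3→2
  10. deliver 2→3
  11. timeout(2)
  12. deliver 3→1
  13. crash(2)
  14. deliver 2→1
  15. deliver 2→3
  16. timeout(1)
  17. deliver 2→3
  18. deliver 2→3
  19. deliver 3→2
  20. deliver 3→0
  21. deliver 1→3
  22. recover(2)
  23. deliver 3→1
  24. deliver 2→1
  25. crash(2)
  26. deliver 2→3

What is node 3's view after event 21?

[1] propose(0,'y') → ∅
[2] deliver 0→2 → N2(back v0 [y])
[3] deliver 2→0 → ∅
[4] deliver 0→3 → N3(back v0 [y])
[5] deliver 3→0 → N0(prim v0 [y])
[6] deliver 0→1 → N1(back v0 [y])
[7] deliver 1→0 → ∅
[8] timeout(3) → N3(back v1 [y])
[9] deliver 3→2 → N2(back v1 [y])
[10] deliver 2→3 → ∅
[11] timeout(2) → N2(prim v2 [y])
[12] deliver 3→1 → N1(prim v1 [y])
[13] crash(2) → N2(✗prim v2 [y])
[14] deliver 2→1 → ∅
[15] deliver 2→3 → ∅
[16] timeout(1) → N1(back v2 [y])
[17] deliver 2→3 → ∅
[18] deliver 2→3 → ∅
[19] deliver 3→2 → ∅
[20] deliver 3→0 → N0(back v1 [y])
[21] deliver 1→3 → N3(back v2 [y])

2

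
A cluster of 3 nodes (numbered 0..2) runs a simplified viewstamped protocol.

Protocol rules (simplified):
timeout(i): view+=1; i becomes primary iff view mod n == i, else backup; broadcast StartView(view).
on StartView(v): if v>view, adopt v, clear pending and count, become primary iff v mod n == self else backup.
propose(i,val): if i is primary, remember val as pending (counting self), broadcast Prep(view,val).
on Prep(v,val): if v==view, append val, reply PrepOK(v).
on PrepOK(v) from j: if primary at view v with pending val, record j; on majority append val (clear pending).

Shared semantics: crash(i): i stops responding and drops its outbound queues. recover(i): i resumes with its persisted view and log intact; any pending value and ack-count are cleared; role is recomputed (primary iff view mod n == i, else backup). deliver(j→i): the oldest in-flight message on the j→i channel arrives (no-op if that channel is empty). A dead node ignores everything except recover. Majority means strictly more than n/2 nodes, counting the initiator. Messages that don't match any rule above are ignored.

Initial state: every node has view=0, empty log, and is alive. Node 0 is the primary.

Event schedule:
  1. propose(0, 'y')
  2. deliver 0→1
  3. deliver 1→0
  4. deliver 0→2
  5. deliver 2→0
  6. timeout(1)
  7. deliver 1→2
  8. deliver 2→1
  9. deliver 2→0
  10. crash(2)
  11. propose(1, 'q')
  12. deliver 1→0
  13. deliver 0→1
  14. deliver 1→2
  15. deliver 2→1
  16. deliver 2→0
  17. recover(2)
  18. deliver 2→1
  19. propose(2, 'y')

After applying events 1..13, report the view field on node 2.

1

1. propose(0,'y'):  nop
2. deliver 0→1:  <1:back v0 y>
3. deliver 1→0:  <0:prim v0 y>
4. deliver 0→2:  <2:back v0 y>
5. deliver 2→0:  nop
6. timeout(1):  <1:prim v1 y>
7. deliver 1→2:  <2:back v1 y>
8. deliver 2→1:  nop
9. deliver 2→0:  nop
10. crash(2):  <2:✗back v1 y>
11. propose(1,'q'):  nop
12. deliver 1→0:  <0:back v1 y>
13. deliver 0→1:  nop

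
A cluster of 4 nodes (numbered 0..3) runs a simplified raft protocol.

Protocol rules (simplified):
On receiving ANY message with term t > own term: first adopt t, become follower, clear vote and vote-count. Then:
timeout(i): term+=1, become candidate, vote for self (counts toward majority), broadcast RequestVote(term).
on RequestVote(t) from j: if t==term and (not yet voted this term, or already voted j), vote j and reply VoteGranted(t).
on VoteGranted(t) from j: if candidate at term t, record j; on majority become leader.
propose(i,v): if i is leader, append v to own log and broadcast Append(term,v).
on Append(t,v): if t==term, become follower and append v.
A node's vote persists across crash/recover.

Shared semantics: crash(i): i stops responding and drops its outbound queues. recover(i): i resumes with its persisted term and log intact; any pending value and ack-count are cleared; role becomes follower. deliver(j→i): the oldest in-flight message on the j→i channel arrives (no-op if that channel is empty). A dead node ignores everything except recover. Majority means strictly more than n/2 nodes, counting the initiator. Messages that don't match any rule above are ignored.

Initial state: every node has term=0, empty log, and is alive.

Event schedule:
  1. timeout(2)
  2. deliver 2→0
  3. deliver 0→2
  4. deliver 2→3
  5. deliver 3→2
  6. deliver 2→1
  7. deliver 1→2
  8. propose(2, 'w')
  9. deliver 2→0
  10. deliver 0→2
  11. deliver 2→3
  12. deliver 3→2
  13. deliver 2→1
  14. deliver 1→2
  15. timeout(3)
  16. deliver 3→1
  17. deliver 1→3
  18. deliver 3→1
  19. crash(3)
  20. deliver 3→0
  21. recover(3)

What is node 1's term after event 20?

2

e1 timeout(2): 2[cand,t=1,-]
e2 deliver 2→0: 0[foll,t=1,-]
e3 deliver 0→2: ·
e4 deliver 2→3: 3[foll,t=1,-]
e5 deliver 3→2: 2[lead,t=1,-]
e6 deliver 2→1: 1[foll,t=1,-]
e7 deliver 1→2: ·
e8 propose(2,'w'): 2[lead,t=1,w]
e9 deliver 2→0: 0[foll,t=1,w]
e10 deliver 0→2: ·
e11 deliver 2→3: 3[foll,t=1,w]
e12 deliver 3→2: ·
e13 deliver 2→1: 1[foll,t=1,w]
e14 deliver 1→2: ·
e15 timeout(3): 3[cand,t=2,w]
e16 deliver 3→1: 1[foll,t=2,w]
e17 deliver 1→3: ·
e18 deliver 3→1: ·
e19 crash(3): 3[✗cand,t=2,w]
e20 deliver 3→0: ·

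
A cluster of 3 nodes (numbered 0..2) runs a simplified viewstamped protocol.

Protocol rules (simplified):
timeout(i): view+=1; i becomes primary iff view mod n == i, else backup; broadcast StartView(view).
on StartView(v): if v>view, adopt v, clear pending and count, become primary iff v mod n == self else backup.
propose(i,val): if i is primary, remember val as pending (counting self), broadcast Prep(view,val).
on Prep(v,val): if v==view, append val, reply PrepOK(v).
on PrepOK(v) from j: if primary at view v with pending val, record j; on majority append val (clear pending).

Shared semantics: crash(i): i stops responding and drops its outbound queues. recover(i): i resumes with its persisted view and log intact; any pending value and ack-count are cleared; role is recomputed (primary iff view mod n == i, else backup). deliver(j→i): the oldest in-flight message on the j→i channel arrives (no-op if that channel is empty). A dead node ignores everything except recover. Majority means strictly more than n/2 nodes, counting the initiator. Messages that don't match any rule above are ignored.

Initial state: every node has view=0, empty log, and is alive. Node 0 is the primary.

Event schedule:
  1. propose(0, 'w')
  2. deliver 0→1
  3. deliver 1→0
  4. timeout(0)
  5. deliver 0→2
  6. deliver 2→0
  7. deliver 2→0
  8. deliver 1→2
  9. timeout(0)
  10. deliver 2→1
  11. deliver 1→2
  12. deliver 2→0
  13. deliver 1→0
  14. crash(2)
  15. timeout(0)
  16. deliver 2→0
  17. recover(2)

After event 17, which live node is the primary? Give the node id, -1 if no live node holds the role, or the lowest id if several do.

0

[1] propose(0,'w') → ∅
[2] deliver 0→1 → N1(back v0 [w])
[3] deliver 1→0 → N0(prim v0 [w])
[4] timeout(0) → N0(back v1 [w])
[5] deliver 0→2 → N2(back v0 [w])
[6] deliver 2→0 → ∅
[7] deliver 2→0 → ∅
[8] deliver 1→2 → ∅
[9] timeout(0) → N0(back v2 [w])
[10] deliver 2→1 → ∅
[11] deliver 1→2 → ∅
[12] deliver 2→0 → ∅
[13] deliver 1→0 → ∅
[14] crash(2) → N2(✗back v0 [w])
[15] timeout(0) → N0(prim v3 [w])
[16] deliver 2→0 → ∅
[17] recover(2) → N2(back v0 [w])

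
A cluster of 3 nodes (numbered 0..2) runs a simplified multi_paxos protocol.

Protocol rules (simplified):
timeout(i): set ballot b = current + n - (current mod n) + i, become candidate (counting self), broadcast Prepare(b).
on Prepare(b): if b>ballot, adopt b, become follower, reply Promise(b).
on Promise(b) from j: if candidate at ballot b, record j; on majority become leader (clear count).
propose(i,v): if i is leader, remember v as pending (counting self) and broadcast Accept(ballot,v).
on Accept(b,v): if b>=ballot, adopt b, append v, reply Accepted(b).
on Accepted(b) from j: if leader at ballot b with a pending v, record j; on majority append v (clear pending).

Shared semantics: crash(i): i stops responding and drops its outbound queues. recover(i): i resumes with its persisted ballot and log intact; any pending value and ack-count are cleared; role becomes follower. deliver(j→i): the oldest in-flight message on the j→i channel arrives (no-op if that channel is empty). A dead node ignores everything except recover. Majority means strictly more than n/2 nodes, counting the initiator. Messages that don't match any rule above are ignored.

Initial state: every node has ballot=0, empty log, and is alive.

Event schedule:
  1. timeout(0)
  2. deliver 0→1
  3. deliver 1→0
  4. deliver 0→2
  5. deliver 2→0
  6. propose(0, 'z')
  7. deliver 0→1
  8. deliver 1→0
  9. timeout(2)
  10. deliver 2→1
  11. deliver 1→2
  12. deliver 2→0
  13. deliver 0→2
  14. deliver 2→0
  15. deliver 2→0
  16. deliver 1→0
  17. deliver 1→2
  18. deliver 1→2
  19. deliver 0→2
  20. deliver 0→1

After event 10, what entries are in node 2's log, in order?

empty

after 1 — timeout(0): n0:cand/b3/[-]
after 2 — deliver 0→1: n1:foll/b3/[-]
after 3 — deliver 1→0: n0:lead/b3/[-]
after 4 — deliver 0→2: n2:foll/b3/[-]
after 5 — deliver 2→0: ·
after 6 — propose(0,'z'): ·
after 7 — deliver 0→1: n1:foll/b3/[z]
after 8 — deliver 1→0: n0:lead/b3/[z]
after 9 — timeout(2): n2:cand/b8/[-]
after 10 — deliver 2→1: n1:foll/b8/[z]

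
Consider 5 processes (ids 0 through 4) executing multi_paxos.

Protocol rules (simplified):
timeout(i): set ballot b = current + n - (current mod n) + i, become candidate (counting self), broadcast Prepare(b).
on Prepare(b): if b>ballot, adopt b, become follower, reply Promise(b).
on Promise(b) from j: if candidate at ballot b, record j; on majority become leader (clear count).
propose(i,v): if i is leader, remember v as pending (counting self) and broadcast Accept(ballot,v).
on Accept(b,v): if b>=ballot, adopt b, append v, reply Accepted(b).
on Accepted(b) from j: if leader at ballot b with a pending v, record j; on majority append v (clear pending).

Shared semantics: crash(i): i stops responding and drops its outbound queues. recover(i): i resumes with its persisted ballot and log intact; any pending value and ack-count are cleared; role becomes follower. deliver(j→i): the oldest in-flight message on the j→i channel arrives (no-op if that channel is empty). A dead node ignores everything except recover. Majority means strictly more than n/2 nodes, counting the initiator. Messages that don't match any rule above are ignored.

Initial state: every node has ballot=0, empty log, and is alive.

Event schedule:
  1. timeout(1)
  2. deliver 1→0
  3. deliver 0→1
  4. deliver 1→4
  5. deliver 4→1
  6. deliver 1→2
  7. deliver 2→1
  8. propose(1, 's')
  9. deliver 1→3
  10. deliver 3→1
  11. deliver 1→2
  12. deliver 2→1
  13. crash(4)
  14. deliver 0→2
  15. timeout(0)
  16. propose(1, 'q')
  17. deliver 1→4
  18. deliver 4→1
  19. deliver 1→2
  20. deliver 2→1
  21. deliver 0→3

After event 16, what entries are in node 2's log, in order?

s

e1 timeout(1): 1[cand,b=6,-]
e2 deliver 1→0: 0[foll,b=6,-]
e3 deliver 0→1: ·
e4 deliver 1→4: 4[foll,b=6,-]
e5 deliver 4→1: 1[lead,b=6,-]
e6 deliver 1→2: 2[foll,b=6,-]
e7 deliver 2→1: ·
e8 propose(1,'s'): ·
e9 deliver 1→3: 3[foll,b=6,-]
e10 deliver 3→1: ·
e11 deliver 1→2: 2[foll,b=6,s]
e12 deliver 2→1: ·
e13 crash(4): 4[✗foll,b=6,-]
e14 deliver 0→2: ·
e15 timeout(0): 0[cand,b=10,-]
e16 propose(1,'q'): ·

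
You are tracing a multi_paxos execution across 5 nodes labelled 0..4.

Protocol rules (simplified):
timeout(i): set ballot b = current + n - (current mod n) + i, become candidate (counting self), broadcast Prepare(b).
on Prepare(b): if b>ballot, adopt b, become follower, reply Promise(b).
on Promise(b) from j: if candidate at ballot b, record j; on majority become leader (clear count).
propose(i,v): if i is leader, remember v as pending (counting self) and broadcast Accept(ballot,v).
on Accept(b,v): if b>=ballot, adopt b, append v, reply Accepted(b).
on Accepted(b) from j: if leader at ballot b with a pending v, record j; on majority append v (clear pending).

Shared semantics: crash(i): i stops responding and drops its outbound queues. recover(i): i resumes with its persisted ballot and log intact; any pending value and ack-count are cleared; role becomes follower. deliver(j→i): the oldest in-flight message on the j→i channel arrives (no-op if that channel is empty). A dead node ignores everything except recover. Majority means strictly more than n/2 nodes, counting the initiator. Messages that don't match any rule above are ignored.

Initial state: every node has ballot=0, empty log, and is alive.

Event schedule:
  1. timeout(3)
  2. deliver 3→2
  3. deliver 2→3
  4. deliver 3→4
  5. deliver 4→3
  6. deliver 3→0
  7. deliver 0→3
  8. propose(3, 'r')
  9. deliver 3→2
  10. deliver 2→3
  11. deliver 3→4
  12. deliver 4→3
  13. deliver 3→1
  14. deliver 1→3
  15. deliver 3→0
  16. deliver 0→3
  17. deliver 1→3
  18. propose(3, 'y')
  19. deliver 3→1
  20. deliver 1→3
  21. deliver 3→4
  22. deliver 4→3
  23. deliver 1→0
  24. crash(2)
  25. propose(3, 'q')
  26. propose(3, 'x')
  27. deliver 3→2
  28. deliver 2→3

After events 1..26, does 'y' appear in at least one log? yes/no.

yes

step 1 timeout(3): 3={cand,b=8,log=-}
step 2 deliver 3→2: 2={foll,b=8,log=-}
step 3 deliver 2→3: —
step 4 deliver 3→4: 4={foll,b=8,log=-}
step 5 deliver 4→3: 3={lead,b=8,log=-}
step 6 deliver 3→0: 0={foll,b=8,log=-}
step 7 deliver 0→3: —
step 8 propose(3,'r'): —
step 9 deliver 3→2: 2={foll,b=8,log=r}
step 10 deliver 2→3: —
step 11 deliver 3→4: 4={foll,b=8,log=r}
step 12 deliver 4→3: 3={lead,b=8,log=r}
step 13 deliver 3→1: 1={foll,b=8,log=-}
step 14 deliver 1→3: —
step 15 deliver 3→0: 0={foll,b=8,log=r}
step 16 deliver 0→3: —
step 17 deliver 1→3: —
step 18 propose(3,'y'): —
step 19 deliver 3→1: 1={foll,b=8,log=r}
step 20 deliver 1→3: —
step 21 deliver 3→4: 4={foll,b=8,log=r,y}
step 22 deliver 4→3: 3={lead,b=8,log=r,y}
step 23 deliver 1→0: —
step 24 crash(2): 2={✗foll,b=8,log=r}
step 25 propose(3,'q'): —
step 26 propose(3,'x'): —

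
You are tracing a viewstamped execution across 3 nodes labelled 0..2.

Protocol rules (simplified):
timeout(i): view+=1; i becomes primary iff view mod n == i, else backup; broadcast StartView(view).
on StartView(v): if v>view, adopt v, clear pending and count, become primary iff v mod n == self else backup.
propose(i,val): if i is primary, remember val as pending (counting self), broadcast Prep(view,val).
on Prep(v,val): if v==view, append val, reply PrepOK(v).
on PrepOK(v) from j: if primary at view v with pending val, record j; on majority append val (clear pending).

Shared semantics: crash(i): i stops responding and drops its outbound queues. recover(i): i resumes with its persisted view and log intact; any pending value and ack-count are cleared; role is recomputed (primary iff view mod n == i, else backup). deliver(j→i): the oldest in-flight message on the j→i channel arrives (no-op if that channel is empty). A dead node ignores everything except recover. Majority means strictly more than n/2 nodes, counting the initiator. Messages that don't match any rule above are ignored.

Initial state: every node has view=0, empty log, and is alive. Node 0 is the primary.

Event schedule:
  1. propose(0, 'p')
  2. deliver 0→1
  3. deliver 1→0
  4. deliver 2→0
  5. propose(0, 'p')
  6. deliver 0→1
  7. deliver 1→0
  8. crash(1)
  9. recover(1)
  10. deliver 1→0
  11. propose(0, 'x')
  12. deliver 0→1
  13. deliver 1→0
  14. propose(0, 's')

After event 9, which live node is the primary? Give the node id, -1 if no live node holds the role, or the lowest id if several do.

1. propose(0,'p'):  nop
2. deliver 0→1:  <1:back v0 p>
3. deliver 1→0:  <0:prim v0 p>
4. deliver 2→0:  nop
5. propose(0,'p'):  nop
6. deliver 0→1:  <1:back v0 p,p>
7. deliver 1→0:  <0:prim v0 p,p>
8. crash(1):  <1:✗back v0 p,p>
9. recover(1):  <1:back v0 p,p>

0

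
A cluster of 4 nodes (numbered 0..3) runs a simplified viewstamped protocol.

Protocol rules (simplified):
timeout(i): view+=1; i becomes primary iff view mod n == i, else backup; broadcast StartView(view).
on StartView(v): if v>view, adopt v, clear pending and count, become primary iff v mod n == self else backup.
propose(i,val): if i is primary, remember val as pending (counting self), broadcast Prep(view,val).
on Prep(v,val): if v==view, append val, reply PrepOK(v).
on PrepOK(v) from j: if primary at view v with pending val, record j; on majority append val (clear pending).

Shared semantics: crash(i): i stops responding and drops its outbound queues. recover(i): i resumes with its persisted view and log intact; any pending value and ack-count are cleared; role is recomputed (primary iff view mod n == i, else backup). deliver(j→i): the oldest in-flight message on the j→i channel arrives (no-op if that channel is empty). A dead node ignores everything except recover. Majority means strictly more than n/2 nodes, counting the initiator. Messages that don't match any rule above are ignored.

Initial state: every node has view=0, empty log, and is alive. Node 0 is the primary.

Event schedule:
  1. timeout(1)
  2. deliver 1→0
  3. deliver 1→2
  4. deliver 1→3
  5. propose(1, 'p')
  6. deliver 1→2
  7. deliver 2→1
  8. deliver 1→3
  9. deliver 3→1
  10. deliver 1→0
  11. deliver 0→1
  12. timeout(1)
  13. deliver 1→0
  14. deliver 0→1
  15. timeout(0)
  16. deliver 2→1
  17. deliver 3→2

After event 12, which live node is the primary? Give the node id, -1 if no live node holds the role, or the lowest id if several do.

-1

e1 timeout(1): 1[prim,v=1,-]
e2 deliver 1→0: 0[back,v=1,-]
e3 deliver 1→2: 2[back,v=1,-]
e4 deliver 1→3: 3[back,v=1,-]
e5 propose(1,'p'): ·
e6 deliver 1→2: 2[back,v=1,p]
e7 deliver 2→1: ·
e8 deliver 1→3: 3[back,v=1,p]
e9 deliver 3→1: 1[prim,v=1,p]
e10 deliver 1→0: 0[back,v=1,p]
e11 deliver 0→1: ·
e12 timeout(1): 1[back,v=2,p]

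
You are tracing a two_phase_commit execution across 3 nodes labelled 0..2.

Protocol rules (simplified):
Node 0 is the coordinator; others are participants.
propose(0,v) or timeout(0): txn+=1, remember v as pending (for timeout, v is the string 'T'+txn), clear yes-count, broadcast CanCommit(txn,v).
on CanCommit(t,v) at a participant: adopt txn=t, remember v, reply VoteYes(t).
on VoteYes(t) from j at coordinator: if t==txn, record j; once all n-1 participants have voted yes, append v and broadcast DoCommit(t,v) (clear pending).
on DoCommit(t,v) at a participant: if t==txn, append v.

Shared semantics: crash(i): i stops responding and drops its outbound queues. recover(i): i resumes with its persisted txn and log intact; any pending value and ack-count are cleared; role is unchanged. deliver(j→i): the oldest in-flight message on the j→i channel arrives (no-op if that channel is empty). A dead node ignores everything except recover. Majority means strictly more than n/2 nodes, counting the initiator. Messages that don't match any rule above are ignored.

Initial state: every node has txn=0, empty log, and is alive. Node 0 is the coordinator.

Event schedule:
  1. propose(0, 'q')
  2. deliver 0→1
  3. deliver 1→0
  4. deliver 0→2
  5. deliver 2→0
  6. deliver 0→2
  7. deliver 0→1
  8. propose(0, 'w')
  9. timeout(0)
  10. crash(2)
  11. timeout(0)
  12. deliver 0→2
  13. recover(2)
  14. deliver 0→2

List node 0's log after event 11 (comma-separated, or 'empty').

q

after 1 — propose(0,'q'): n0:coor/t1/[-]
after 2 — deliver 0→1: n1:part/t1/[-]
after 3 — deliver 1→0: ·
after 4 — deliver 0→2: n2:part/t1/[-]
after 5 — deliver 2→0: n0:coor/t1/[q]
after 6 — deliver 0→2: n2:part/t1/[q]
after 7 — deliver 0→1: n1:part/t1/[q]
after 8 — propose(0,'w'): n0:coor/t2/[q]
after 9 — timeout(0): n0:coor/t3/[q]
after 10 — crash(2): n2:✗part/t1/[q]
after 11 — timeout(0): n0:coor/t4/[q]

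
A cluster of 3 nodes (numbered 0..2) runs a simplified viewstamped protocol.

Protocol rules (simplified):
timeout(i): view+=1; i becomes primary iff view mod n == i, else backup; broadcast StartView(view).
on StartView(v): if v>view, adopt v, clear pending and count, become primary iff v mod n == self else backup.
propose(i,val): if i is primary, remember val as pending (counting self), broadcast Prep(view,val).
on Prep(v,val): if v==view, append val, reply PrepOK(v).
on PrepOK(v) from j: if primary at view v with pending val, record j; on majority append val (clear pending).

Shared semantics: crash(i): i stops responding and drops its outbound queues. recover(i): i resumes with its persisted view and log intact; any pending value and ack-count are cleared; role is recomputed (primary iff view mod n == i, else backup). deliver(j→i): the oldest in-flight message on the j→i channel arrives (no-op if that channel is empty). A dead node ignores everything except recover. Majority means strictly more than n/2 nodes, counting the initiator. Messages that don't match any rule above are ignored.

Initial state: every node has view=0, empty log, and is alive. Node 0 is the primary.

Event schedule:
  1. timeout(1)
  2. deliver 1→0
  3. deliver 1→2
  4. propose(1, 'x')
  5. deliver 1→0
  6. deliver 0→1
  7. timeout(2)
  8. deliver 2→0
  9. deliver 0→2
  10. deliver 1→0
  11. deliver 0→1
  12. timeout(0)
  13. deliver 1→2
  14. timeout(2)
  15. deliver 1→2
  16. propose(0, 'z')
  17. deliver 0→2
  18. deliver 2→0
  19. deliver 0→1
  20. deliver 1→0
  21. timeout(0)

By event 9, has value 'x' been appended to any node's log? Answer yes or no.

yes

e1 timeout(1): 1[prim,v=1,-]
e2 deliver 1→0: 0[back,v=1,-]
e3 deliver 1→2: 2[back,v=1,-]
e4 propose(1,'x'): ·
e5 deliver 1→0: 0[back,v=1,x]
e6 deliver 0→1: 1[prim,v=1,x]
e7 timeout(2): 2[prim,v=2,-]
e8 deliver 2→0: 0[back,v=2,x]
e9 deliver 0→2: ·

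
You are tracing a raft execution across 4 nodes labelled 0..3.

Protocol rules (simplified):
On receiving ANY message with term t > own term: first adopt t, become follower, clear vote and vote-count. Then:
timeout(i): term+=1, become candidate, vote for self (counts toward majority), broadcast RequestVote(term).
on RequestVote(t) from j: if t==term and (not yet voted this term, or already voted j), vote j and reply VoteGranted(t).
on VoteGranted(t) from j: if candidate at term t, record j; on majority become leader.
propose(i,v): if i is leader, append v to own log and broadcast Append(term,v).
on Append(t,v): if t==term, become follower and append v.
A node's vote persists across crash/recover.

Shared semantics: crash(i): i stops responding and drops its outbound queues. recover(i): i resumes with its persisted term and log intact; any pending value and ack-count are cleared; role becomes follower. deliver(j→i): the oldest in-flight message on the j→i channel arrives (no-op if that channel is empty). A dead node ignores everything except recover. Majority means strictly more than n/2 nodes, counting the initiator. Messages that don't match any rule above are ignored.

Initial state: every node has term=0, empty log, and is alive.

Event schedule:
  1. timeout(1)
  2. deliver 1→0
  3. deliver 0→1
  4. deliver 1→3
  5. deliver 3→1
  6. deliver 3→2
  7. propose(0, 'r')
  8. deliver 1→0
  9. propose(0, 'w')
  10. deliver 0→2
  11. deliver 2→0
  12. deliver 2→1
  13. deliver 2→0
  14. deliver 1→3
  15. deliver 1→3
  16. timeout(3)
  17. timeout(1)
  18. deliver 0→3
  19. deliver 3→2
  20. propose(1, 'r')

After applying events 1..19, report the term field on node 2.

e1 timeout(1): 1[cand,t=1,-]
e2 deliver 1→0: 0[foll,t=1,-]
e3 deliver 0→1: ·
e4 deliver 1→3: 3[foll,t=1,-]
e5 deliver 3→1: 1[lead,t=1,-]
e6 deliver 3→2: ·
e7 propose(0,'r'): ·
e8 deliver 1→0: ·
e9 propose(0,'w'): ·
e10 deliver 0→2: ·
e11 deliver 2→0: ·
e12 deliver 2→1: ·
e13 deliver 2→0: ·
e14 deliver 1→3: ·
e15 deliver 1→3: ·
e16 timeout(3): 3[cand,t=2,-]
e17 timeout(1): 1[cand,t=2,-]
e18 deliver 0→3: ·
e19 deliver 3→2: 2[foll,t=2,-]

2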